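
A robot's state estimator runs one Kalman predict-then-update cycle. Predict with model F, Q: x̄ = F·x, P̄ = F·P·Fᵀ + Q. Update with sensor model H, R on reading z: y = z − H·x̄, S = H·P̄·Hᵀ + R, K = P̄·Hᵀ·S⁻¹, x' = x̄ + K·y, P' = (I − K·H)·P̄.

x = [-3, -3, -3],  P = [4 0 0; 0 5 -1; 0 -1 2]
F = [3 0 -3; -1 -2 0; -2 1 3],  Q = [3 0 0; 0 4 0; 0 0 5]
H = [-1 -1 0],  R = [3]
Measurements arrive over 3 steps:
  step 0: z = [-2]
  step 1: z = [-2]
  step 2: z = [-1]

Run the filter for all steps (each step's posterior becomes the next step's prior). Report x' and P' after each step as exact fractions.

step 0: x̄ = F·x = [0, 9, -6]
step 0: P̄ = F·P·Fᵀ + Q = [57 -18 -39; -18 28 4; -39 4 38]
step 0: y = z − H·x̄ = [7]
step 0: S = H·P̄·Hᵀ + R = [52]
step 0: K = P̄·Hᵀ·S⁻¹ = [-3/4; -5/26; 35/52]
step 0: x' = x̄ + K·y = [-21/4, 199/26, -67/52]
step 0: P' = (I − K·H)·P̄ = [111/4 -51/2 -51/4; -51/2 339/13 279/26; -51/4 279/26 751/52]
step 1: x̄ = F·x = [-309/26, -523/52, 743/52]
step 1: P̄ = F·P·Fᵀ + Q = [7959/13 2493/26 -15507/26; 2493/26 1771/52 -5163/52; -15507/26 -5163/52 30755/52]
step 1: y = z − H·x̄ = [-1245/52]
step 1: S = H·P̄·Hᵀ + R = [43735/52]
step 1: K = P̄·Hᵀ·S⁻¹ = [-36822/43735; -6757/43735; 36177/43735]
step 1: x' = x̄ + K·y = [72366/8747, -55619/8747, -48251/8747]
step 1: P' = (I − K·H)·P̄ = [701688/43735 -591222/43735 -467073/43735; -591222/43735 611493/43735 358542/43735; -467073/43735 358542/43735 697973/43735]
step 2: x̄ = F·x = [361851/8747, 38872/8747, -345104/8747]
step 2: P̄ = F·P·Fᵀ + Q = [21135468/43735 2192301/43735 -20347272/43735; 2192301/43735 957712/43735 -2343309/43735; -20347272/43735 -2343309/43735 20039693/43735]
step 2: y = z − H·x̄ = [391976/8747]
step 2: S = H·P̄·Hᵀ + R = [26608987/43735]
step 2: K = P̄·Hᵀ·S⁻¹ = [-23327769/26608987; -3150013/26608987; 22690581/26608987]
step 2: x' = x̄ + K·y = [55397619/26608987, -22908992/26608987, -33006136/26608987]
step 2: P' = (I − K·H)·P̄ = [416339013/26608987 -346355706/26608987 -276658605/26608987; -346355706/26608987 355805745/26608987 208586862/26608987; -276658605/26608987 208586862/26608987 420108938/26608987]

step 0: x' = [-21/4, 199/26, -67/52], P' = [111/4 -51/2 -51/4; -51/2 339/13 279/26; -51/4 279/26 751/52]
step 1: x' = [72366/8747, -55619/8747, -48251/8747], P' = [701688/43735 -591222/43735 -467073/43735; -591222/43735 611493/43735 358542/43735; -467073/43735 358542/43735 697973/43735]
step 2: x' = [55397619/26608987, -22908992/26608987, -33006136/26608987], P' = [416339013/26608987 -346355706/26608987 -276658605/26608987; -346355706/26608987 355805745/26608987 208586862/26608987; -276658605/26608987 208586862/26608987 420108938/26608987]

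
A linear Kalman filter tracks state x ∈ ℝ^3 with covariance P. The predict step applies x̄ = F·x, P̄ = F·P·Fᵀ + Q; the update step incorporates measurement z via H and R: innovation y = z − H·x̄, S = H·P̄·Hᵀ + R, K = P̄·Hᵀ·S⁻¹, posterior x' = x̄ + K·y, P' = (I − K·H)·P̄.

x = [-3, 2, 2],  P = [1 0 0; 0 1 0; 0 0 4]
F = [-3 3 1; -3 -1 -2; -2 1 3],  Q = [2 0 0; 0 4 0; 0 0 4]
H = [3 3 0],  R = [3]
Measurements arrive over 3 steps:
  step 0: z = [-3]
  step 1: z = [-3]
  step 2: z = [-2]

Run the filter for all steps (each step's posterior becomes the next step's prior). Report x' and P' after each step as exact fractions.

step 0: x̄ = F·x = [17, 3, 14]
step 0: P̄ = F·P·Fᵀ + Q = [24 -2 21; -2 30 -19; 21 -19 45]
step 0: y = z − H·x̄ = [-63]
step 0: S = H·P̄·Hᵀ + R = [453]
step 0: K = P̄·Hᵀ·S⁻¹ = [22/151; 28/151; 2/151]
step 0: x' = x̄ + K·y = [1181/151, -1311/151, 1988/151]
step 0: P' = (I − K·H)·P̄ = [2172/151 -2150/151 3039/151; -2150/151 2178/151 -3037/151; 3039/151 -3037/151 6783/151]
step 1: x̄ = F·x = [-5488/151, -6208/151, 2291/151]
step 1: P̄ = F·P·Fᵀ + Q = [48479/151 42724/151 -4534/151; 42724/151 60882/151 -27704/151; -4534/151 -27704/151 26427/151]
step 1: y = z − H·x̄ = [34635/151]
step 1: S = H·P̄·Hᵀ + R = [1753734/151]
step 1: K = P̄·Hᵀ·S⁻¹ = [91203/584578; 51803/292289; -16119/292289]
step 1: x' = x̄ + K·y = [-326809/584578, -134657/292289, 737434/292289]
step 1: P' = (I − K·H)·P̄ = [22422485/584578 -11165641/292289 20430895/292289; -11165641/292289 11217444/292289 -20447014/292289; 20430895/292289 -20447014/292289 40830387/292289]
step 2: x̄ = F·x = [1647353/584578, -1699995/584578, 2404454/292289]
step 2: P̄ = F·P·Fᵀ + Q = [397974455/584578 514007411/584578 -105308268/292289; 514007411/584578 745996337/584578 -177686075/292289; -105308268/292289 -177686075/292289 101514793/292289]
step 2: y = z − H·x̄ = [-505615/292289]
step 2: S = H·P̄·Hᵀ + R = [9774812130/292289]
step 2: K = P̄·Hᵀ·S⁻¹ = [455990933/3258270710; 315000937/1629135355; -282994343/3258270710]
step 2: x' = x̄ + K·y = [839308068/325827071, -2113018523/651654142, 5458603113/651654142]
step 2: P' = (I − K·H)·P̄ = [42032136161/1629135355 -83608281389/3258270710 150555506193/3258270710; -83608281389/3258270710 84238283263/3258270710 -75419250268/1629135355; 150555506193/3258270710 -75419250268/1629135355 309643134547/3258270710]

step 0: x' = [1181/151, -1311/151, 1988/151], P' = [2172/151 -2150/151 3039/151; -2150/151 2178/151 -3037/151; 3039/151 -3037/151 6783/151]
step 1: x' = [-326809/584578, -134657/292289, 737434/292289], P' = [22422485/584578 -11165641/292289 20430895/292289; -11165641/292289 11217444/292289 -20447014/292289; 20430895/292289 -20447014/292289 40830387/292289]
step 2: x' = [839308068/325827071, -2113018523/651654142, 5458603113/651654142], P' = [42032136161/1629135355 -83608281389/3258270710 150555506193/3258270710; -83608281389/3258270710 84238283263/3258270710 -75419250268/1629135355; 150555506193/3258270710 -75419250268/1629135355 309643134547/3258270710]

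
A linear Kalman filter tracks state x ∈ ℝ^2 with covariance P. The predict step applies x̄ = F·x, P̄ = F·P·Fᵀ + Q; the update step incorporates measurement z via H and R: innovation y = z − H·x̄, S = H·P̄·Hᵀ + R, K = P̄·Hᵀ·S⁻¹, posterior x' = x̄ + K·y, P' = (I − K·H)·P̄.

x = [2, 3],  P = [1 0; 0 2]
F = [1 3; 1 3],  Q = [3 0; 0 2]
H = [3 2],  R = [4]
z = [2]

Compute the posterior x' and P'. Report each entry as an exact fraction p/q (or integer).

x̄ = F·x = [11, 11]
P̄ = F·P·Fᵀ + Q = [22 19; 19 21]
y = z − H·x̄ = [-53]
S = H·P̄·Hᵀ + R = [514]
K = P̄·Hᵀ·S⁻¹ = [52/257; 99/514]
x' = x̄ + K·y = [71/257, 407/514]
P' = (I − K·H)·P̄ = [246/257 -265/257; -265/257 993/514]

x' = [71/257, 407/514]
P' = [246/257 -265/257; -265/257 993/514]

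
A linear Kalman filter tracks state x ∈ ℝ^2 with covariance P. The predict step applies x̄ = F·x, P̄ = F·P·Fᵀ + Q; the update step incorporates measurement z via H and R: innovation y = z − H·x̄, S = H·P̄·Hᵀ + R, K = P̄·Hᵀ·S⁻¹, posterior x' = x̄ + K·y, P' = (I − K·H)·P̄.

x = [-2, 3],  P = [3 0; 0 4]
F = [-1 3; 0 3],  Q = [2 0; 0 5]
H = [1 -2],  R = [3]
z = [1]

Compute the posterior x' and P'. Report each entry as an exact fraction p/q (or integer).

x' = [57/8, 13/4]
P' = [1663/64 439/32; 439/32 127/16]

x̄ = F·x = [11, 9]
P̄ = F·P·Fᵀ + Q = [41 36; 36 41]
y = z − H·x̄ = [8]
S = H·P̄·Hᵀ + R = [64]
K = P̄·Hᵀ·S⁻¹ = [-31/64; -23/32]
x' = x̄ + K·y = [57/8, 13/4]
P' = (I − K·H)·P̄ = [1663/64 439/32; 439/32 127/16]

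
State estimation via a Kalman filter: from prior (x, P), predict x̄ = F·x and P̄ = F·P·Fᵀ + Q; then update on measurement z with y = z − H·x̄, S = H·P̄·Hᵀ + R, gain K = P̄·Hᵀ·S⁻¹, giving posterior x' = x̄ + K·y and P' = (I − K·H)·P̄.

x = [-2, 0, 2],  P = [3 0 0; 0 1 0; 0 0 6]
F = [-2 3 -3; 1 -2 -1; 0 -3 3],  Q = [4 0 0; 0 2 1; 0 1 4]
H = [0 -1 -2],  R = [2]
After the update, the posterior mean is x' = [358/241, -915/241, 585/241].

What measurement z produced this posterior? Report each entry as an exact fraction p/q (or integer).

x̄ = F·x = [-2, -4, 6]
P̄ = F·P·Fᵀ + Q = [79 6 -63; 6 15 -11; -63 -11 67]
S = H·P̄·Hᵀ + R = [241]
K = P̄·Hᵀ·S⁻¹ = [120/241; 7/241; -123/241]
x' − x̄ = [840/241, 49/241, -861/241] = K·y
y = (KᵀK)⁻¹·Kᵀ·(x' − x̄) = [7]
z = y + H·x̄ = [7] + [-8] = [-1]

z = [-1]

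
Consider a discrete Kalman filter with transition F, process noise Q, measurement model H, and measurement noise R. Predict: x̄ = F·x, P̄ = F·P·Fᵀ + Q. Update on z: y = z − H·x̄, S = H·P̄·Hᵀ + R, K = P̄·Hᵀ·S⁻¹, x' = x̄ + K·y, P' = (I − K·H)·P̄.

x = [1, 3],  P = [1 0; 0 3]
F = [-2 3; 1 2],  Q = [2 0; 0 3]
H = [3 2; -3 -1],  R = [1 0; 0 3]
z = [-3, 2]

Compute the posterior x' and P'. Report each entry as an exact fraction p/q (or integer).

x̄ = F·x = [7, 7]
P̄ = F·P·Fᵀ + Q = [33 16; 16 16]
y = z − H·x̄ = [-38, 30]
S = H·P̄·Hᵀ + R = [554 -473; -473 412]
K = P̄·Hᵀ·S⁻¹ = [-423/4519 -1747/4519; 2688/4519 2384/4519]
x' = x̄ + K·y = [-4703/4519, 1009/4519]
P' = (I − K·H)·P̄ = [3635/4519 -5664/4519; -5664/4519 9840/4519]

x' = [-4703/4519, 1009/4519]
P' = [3635/4519 -5664/4519; -5664/4519 9840/4519]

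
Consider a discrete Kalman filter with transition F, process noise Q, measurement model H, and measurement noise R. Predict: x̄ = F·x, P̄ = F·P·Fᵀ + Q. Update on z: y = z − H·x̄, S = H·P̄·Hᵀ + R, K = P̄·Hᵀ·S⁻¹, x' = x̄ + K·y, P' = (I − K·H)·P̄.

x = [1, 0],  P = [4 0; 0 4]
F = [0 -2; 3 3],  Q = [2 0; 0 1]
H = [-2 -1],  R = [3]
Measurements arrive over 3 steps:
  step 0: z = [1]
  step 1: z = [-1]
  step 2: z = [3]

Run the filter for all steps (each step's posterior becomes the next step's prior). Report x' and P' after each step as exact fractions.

step 0: x' = [-12/13, 14/13], P' = [198/13 -387/13; -387/13 3171/52]
step 1: x' = [11074/6737, -15663/6737], P' = [146462/20211 -245410/20211; -245410/20211 455957/20211]
step 2: x' = [-9059958/3489107, 8274459/3489107], P' = [21140366/3489107 -34885078/3489107; -34885078/3489107 65264270/3489107]

step 0: x̄ = F·x = [0, 3]
step 0: P̄ = F·P·Fᵀ + Q = [18 -24; -24 73]
step 0: y = z − H·x̄ = [4]
step 0: S = H·P̄·Hᵀ + R = [52]
step 0: K = P̄·Hᵀ·S⁻¹ = [-3/13; -25/52]
step 0: x' = x̄ + K·y = [-12/13, 14/13]
step 0: P' = (I − K·H)·P̄ = [198/13 -387/13; -387/13 3171/52]
step 1: x̄ = F·x = [-28/13, 6/13]
step 1: P̄ = F·P·Fᵀ + Q = [3197/13 -4869/26; -4869/26 7855/52]
step 1: y = z − H·x̄ = [-63/13]
step 1: S = H·P̄·Hᵀ + R = [20211/52]
step 1: K = P̄·Hᵀ·S⁻¹ = [-15838/20211; 11621/20211]
step 1: x' = x̄ + K·y = [11074/6737, -15663/6737]
step 1: P' = (I − K·H)·P̄ = [146462/20211 -245410/20211; -245410/20211 455957/20211]
step 2: x̄ = F·x = [31326/6737, -13767/6737]
step 2: P̄ = F·P·Fᵀ + Q = [1864250/20211 -421094/6737; -421094/6737 341534/6737]
step 2: y = z − H·x̄ = [69096/6737]
step 2: S = H·P̄·Hᵀ + R = [3489107/20211]
step 2: K = P̄·Hᵀ·S⁻¹ = [-2465218/3489107; 1501962/3489107]
step 2: x' = x̄ + K·y = [-9059958/3489107, 8274459/3489107]
step 2: P' = (I − K·H)·P̄ = [21140366/3489107 -34885078/3489107; -34885078/3489107 65264270/3489107]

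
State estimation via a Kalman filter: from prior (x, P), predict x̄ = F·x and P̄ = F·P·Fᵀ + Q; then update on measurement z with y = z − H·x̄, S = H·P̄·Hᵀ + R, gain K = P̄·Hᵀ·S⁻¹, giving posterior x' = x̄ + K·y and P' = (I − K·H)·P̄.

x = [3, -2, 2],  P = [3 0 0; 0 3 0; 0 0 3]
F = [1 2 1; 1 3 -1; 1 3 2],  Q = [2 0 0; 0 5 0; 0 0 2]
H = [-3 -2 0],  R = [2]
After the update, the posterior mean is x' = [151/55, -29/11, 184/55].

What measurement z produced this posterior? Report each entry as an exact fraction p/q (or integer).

x̄ = F·x = [1, -5, 1]
P̄ = F·P·Fᵀ + Q = [20 18 27; 18 38 24; 27 24 44]
S = H·P̄·Hᵀ + R = [550]
K = P̄·Hᵀ·S⁻¹ = [-48/275; -13/55; -129/550]
x' − x̄ = [96/55, 26/11, 129/55] = K·y
y = (KᵀK)⁻¹·Kᵀ·(x' − x̄) = [-10]
z = y + H·x̄ = [-10] + [7] = [-3]

z = [-3]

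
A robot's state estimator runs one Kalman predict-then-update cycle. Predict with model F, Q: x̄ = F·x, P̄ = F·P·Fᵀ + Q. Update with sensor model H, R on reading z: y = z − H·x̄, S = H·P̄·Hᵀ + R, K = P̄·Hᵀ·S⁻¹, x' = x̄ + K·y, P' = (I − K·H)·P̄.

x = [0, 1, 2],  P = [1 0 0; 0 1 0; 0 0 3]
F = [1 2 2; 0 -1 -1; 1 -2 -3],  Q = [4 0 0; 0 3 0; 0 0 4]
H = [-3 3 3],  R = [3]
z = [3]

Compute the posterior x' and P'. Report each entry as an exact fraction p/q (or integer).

x̄ = F·x = [6, -3, -8]
P̄ = F·P·Fᵀ + Q = [21 -8 -21; -8 7 11; -21 11 36]
y = z − H·x̄ = [54]
S = H·P̄·Hᵀ + R = [1299]
K = P̄·Hᵀ·S⁻¹ = [-50/433; 26/433; 68/433]
x' = x̄ + K·y = [-102/433, 105/433, 208/433]
P' = (I − K·H)·P̄ = [1593/433 436/433 1107/433; 436/433 1003/433 -541/433; 1107/433 -541/433 1716/433]

x' = [-102/433, 105/433, 208/433]
P' = [1593/433 436/433 1107/433; 436/433 1003/433 -541/433; 1107/433 -541/433 1716/433]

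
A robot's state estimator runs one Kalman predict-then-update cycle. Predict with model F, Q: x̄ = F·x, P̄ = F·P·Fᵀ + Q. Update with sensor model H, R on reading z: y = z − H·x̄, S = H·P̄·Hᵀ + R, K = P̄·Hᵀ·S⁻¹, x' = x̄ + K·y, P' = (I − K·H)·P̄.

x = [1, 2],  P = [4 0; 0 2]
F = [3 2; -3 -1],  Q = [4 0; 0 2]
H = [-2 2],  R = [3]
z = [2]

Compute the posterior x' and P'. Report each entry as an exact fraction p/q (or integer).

x̄ = F·x = [7, -5]
P̄ = F·P·Fᵀ + Q = [48 -40; -40 40]
y = z − H·x̄ = [26]
S = H·P̄·Hᵀ + R = [675]
K = P̄·Hᵀ·S⁻¹ = [-176/675; 32/135]
x' = x̄ + K·y = [149/675, 157/135]
P' = (I − K·H)·P̄ = [1424/675 232/135; 232/135 56/27]

x' = [149/675, 157/135]
P' = [1424/675 232/135; 232/135 56/27]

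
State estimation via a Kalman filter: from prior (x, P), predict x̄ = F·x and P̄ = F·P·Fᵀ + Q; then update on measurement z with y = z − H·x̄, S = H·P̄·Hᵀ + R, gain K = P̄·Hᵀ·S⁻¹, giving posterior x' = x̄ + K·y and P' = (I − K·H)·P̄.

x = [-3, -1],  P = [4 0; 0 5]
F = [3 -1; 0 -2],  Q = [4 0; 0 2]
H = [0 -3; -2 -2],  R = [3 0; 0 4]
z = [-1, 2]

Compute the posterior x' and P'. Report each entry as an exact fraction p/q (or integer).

x' = [-4567/2824, 156/353]
P' = [3605/2824 -110/353; -110/353 114/353]

x̄ = F·x = [-8, 2]
P̄ = F·P·Fᵀ + Q = [45 10; 10 22]
y = z − H·x̄ = [5, -10]
S = H·P̄·Hᵀ + R = [201 192; 192 352]
K = P̄·Hᵀ·S⁻¹ = [110/353 -2725/5648; -114/353 -2/353]
x' = x̄ + K·y = [-4567/2824, 156/353]
P' = (I − K·H)·P̄ = [3605/2824 -110/353; -110/353 114/353]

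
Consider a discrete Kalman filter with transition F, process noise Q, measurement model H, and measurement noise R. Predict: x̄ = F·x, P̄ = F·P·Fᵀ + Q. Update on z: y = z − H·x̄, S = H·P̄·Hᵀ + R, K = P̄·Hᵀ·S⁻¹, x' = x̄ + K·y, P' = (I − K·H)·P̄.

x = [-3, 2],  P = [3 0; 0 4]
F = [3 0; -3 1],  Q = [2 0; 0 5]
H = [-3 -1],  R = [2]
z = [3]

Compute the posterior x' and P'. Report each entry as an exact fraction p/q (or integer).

x̄ = F·x = [-9, 11]
P̄ = F·P·Fᵀ + Q = [29 -27; -27 36]
y = z − H·x̄ = [-13]
S = H·P̄·Hᵀ + R = [137]
K = P̄·Hᵀ·S⁻¹ = [-60/137; 45/137]
x' = x̄ + K·y = [-453/137, 922/137]
P' = (I − K·H)·P̄ = [373/137 -999/137; -999/137 2907/137]

x' = [-453/137, 922/137]
P' = [373/137 -999/137; -999/137 2907/137]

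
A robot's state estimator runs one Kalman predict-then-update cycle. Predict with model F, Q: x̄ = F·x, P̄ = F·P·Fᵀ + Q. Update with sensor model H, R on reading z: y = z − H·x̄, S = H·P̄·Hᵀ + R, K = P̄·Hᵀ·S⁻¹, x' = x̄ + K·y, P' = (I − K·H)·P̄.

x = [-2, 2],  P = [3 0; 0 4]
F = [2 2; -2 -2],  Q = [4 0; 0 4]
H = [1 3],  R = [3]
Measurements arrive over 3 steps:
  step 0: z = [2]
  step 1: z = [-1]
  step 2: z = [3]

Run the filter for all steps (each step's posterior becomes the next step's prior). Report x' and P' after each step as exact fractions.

step 0: x̄ = F·x = [0, 0]
step 0: P̄ = F·P·Fᵀ + Q = [32 -28; -28 32]
step 0: y = z − H·x̄ = [2]
step 0: S = H·P̄·Hᵀ + R = [155]
step 0: K = P̄·Hᵀ·S⁻¹ = [-52/155; 68/155]
step 0: x' = x̄ + K·y = [-104/155, 136/155]
step 0: P' = (I − K·H)·P̄ = [2256/155 -804/155; -804/155 336/155]
step 1: x̄ = F·x = [64/155, -64/155]
step 1: P̄ = F·P·Fᵀ + Q = [4556/155 -3936/155; -3936/155 4556/155]
step 1: y = z − H·x̄ = [-27/155]
step 1: S = H·P̄·Hᵀ + R = [22409/155]
step 1: K = P̄·Hᵀ·S⁻¹ = [-7252/22409; 9732/22409]
step 1: x' = x̄ + K·y = [10516/22409, -10948/22409]
step 1: P' = (I − K·H)·P̄ = [319380/22409 -113712/22409; -113712/22409 47636/22409]
step 2: x̄ = F·x = [-864/22409, 864/22409]
step 2: P̄ = F·P·Fᵀ + Q = [648004/22409 -558368/22409; -558368/22409 648004/22409]
step 2: y = z − H·x̄ = [65499/22409]
step 2: S = H·P̄·Hᵀ + R = [3197059/22409]
step 2: K = P̄·Hᵀ·S⁻¹ = [-1027100/3197059; 1385644/3197059]
step 2: x' = x̄ + K·y = [-3125364/3197059, 4173348/3197059]
step 2: P' = (I − K·H)·P̄ = [45373404/3197059 -16151568/3197059; -16151568/3197059 6769500/3197059]

step 0: x' = [-104/155, 136/155], P' = [2256/155 -804/155; -804/155 336/155]
step 1: x' = [10516/22409, -10948/22409], P' = [319380/22409 -113712/22409; -113712/22409 47636/22409]
step 2: x' = [-3125364/3197059, 4173348/3197059], P' = [45373404/3197059 -16151568/3197059; -16151568/3197059 6769500/3197059]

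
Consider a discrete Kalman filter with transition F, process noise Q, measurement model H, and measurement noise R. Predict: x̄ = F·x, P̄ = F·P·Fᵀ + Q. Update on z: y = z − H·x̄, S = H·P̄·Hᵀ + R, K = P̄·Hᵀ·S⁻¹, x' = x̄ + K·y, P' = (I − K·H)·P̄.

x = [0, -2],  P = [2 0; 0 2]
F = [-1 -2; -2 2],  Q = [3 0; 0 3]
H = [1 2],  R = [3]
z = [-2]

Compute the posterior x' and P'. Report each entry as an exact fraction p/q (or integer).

x' = [157/38, -59/19]
P' = [963/76 -237/38; -237/38 72/19]

x̄ = F·x = [4, -4]
P̄ = F·P·Fᵀ + Q = [13 -4; -4 19]
y = z − H·x̄ = [2]
S = H·P̄·Hᵀ + R = [76]
K = P̄·Hᵀ·S⁻¹ = [5/76; 17/38]
x' = x̄ + K·y = [157/38, -59/19]
P' = (I − K·H)·P̄ = [963/76 -237/38; -237/38 72/19]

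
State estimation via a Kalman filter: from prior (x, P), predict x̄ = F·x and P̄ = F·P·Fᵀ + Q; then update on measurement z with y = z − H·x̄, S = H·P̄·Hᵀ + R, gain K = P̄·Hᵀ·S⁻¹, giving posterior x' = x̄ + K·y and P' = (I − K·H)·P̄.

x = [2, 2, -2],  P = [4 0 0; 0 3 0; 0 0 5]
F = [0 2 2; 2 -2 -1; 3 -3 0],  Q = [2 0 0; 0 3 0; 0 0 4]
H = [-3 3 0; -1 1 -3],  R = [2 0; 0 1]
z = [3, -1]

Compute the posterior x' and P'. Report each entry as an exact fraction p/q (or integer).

x' = [14379/16441, 154378/82205, 109179/164410]
P' = [46926/16441 44908/16441 -84/16441; 44908/16441 232678/82205 5667/82205; -84/16441 5667/82205 11138/82205]

x̄ = F·x = [0, 2, 0]
P̄ = F·P·Fᵀ + Q = [34 -22 -18; -22 36 42; -18 42 67]
y = z − H·x̄ = [-3, -3]
S = H·P̄·Hᵀ + R = [1028 -198; -198 358]
K = P̄·Hᵀ·S⁻¹ = [-3027/16441 -1766/16441; 12207/82205 -8863/82205; 18261/164410 -27327/82205]
x' = x̄ + K·y = [14379/16441, 154378/82205, 109179/164410]
P' = (I − K·H)·P̄ = [46926/16441 44908/16441 -84/16441; 44908/16441 232678/82205 5667/82205; -84/16441 5667/82205 11138/82205]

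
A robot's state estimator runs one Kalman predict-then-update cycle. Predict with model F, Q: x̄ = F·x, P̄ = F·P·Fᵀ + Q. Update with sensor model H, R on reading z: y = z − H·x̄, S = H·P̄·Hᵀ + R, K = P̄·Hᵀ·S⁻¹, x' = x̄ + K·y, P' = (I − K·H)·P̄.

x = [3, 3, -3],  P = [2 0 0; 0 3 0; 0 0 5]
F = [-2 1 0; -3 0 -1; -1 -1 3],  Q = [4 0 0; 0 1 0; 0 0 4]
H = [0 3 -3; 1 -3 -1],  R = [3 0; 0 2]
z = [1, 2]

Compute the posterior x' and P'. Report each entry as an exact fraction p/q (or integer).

x' = [-1413/7346, -2028/3673, -6851/7346]
P' = [499847/44076 10669/3673 126829/44076; 10669/3673 3261/3673 2930/3673; 126829/44076 2930/3673 45827/44076]

x̄ = F·x = [-3, -6, -15]
P̄ = F·P·Fᵀ + Q = [15 12 1; 12 24 -9; 1 -9 54]
y = z − H·x̄ = [-26, -28]
S = H·P̄·Hᵀ + R = [867 -75; -75 159]
K = P̄·Hᵀ·S⁻¹ = [1199/44076 -5533/44076; 331/3673 -1022/3673; -10667/44076 -12239/44076]
x' = x̄ + K·y = [-1413/7346, -2028/3673, -6851/7346]
P' = (I − K·H)·P̄ = [499847/44076 10669/3673 126829/44076; 10669/3673 3261/3673 2930/3673; 126829/44076 2930/3673 45827/44076]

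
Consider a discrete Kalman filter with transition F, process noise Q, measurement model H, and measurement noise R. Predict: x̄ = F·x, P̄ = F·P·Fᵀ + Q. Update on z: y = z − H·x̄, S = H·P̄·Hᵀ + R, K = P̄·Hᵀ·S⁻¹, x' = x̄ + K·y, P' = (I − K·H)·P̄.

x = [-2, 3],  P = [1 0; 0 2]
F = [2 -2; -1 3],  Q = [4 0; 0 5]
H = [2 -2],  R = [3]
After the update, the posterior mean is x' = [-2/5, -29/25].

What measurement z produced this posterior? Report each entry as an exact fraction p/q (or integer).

x̄ = F·x = [-10, 11]
P̄ = F·P·Fᵀ + Q = [16 -14; -14 24]
S = H·P̄·Hᵀ + R = [275]
K = P̄·Hᵀ·S⁻¹ = [12/55; -76/275]
x' − x̄ = [48/5, -304/25] = K·y
y = (KᵀK)⁻¹·Kᵀ·(x' − x̄) = [44]
z = y + H·x̄ = [44] + [-42] = [2]

z = [2]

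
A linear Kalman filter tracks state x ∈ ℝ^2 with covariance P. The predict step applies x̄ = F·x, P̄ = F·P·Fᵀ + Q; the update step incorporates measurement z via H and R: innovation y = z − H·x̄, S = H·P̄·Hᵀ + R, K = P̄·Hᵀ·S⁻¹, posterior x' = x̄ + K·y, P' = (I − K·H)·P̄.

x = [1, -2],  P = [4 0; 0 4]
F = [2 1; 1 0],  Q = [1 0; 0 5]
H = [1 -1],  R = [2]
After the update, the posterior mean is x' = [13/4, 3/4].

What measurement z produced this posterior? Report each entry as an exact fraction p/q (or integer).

x̄ = F·x = [0, 1]
P̄ = F·P·Fᵀ + Q = [21 8; 8 9]
S = H·P̄·Hᵀ + R = [16]
K = P̄·Hᵀ·S⁻¹ = [13/16; -1/16]
x' − x̄ = [13/4, -1/4] = K·y
y = (KᵀK)⁻¹·Kᵀ·(x' − x̄) = [4]
z = y + H·x̄ = [4] + [-1] = [3]

z = [3]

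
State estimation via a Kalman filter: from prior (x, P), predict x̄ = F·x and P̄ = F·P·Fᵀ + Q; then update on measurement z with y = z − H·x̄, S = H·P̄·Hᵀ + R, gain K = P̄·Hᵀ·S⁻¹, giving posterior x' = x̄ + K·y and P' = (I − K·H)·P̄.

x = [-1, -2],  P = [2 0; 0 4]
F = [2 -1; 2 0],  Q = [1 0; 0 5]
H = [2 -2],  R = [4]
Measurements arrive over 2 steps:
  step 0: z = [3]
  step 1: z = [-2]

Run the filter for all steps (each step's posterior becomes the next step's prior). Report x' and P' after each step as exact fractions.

step 0: x̄ = F·x = [0, -2]
step 0: P̄ = F·P·Fᵀ + Q = [13 8; 8 13]
step 0: y = z − H·x̄ = [-1]
step 0: S = H·P̄·Hᵀ + R = [44]
step 0: K = P̄·Hᵀ·S⁻¹ = [5/22; -5/22]
step 0: x' = x̄ + K·y = [-5/22, -39/22]
step 0: P' = (I − K·H)·P̄ = [118/11 113/11; 113/11 118/11]
step 1: x̄ = F·x = [29/22, -5/11]
step 1: P̄ = F·P·Fᵀ + Q = [149/11 246/11; 246/11 527/11]
step 1: y = z − H·x̄ = [-61/11]
step 1: S = H·P̄·Hᵀ + R = [780/11]
step 1: K = P̄·Hᵀ·S⁻¹ = [-97/390; -281/390]
step 1: x' = x̄ + K·y = [526/195, 1381/390]
step 1: P' = (I − K·H)·P̄ = [1786/195 1883/195; 1883/195 2164/195]

step 0: x' = [-5/22, -39/22], P' = [118/11 113/11; 113/11 118/11]
step 1: x' = [526/195, 1381/390], P' = [1786/195 1883/195; 1883/195 2164/195]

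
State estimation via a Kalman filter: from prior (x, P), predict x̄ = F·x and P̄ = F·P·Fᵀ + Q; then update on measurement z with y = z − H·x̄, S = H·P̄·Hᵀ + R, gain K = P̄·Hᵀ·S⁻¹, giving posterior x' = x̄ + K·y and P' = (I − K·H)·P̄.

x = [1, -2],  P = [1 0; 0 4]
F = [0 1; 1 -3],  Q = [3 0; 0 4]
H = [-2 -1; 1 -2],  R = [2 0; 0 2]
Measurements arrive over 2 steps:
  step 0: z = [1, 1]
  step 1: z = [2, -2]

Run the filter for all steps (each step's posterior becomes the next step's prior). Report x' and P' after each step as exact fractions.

step 0: x̄ = F·x = [-2, 7]
step 0: P̄ = F·P·Fᵀ + Q = [7 -12; -12 41]
step 0: y = z − H·x̄ = [4, 17]
step 0: S = H·P̄·Hᵀ + R = [23 32; 32 221]
step 0: K = P̄·Hᵀ·S⁻¹ = [-478/1353 259/1353; -749/4059 -1618/4059]
step 0: x' = x̄ + K·y = [-215/1353, -2089/4059]
step 0: P' = (I − K·H)·P̄ = [162/451 -16/1353; -16/1353 1594/4059]
step 1: x̄ = F·x = [-2089/4059, 1874/1353]
step 1: P̄ = F·P·Fᵀ + Q = [13771/4059 -1610/1353; -1610/1353 3592/451]
step 1: y = z − H·x̄ = [9562/4059, 5215/4059]
step 1: S = H·P̄·Hᵀ + R = [76210/4059 22624/4059; 22624/4059 170521/4059]
step 1: K = P̄·Hᵀ·S⁻¹ = [-542372/1537763 283261/1537763; -282498/1537763 -589146/1537763]
step 1: x' = x̄ + K·y = [-1705184/1537763, 707480/1537763]
step 1: P' = (I − K·H)·P̄ = [547202/1537763 -9660/1537763; -9660/1537763 584316/1537763]

step 0: x' = [-215/1353, -2089/4059], P' = [162/451 -16/1353; -16/1353 1594/4059]
step 1: x' = [-1705184/1537763, 707480/1537763], P' = [547202/1537763 -9660/1537763; -9660/1537763 584316/1537763]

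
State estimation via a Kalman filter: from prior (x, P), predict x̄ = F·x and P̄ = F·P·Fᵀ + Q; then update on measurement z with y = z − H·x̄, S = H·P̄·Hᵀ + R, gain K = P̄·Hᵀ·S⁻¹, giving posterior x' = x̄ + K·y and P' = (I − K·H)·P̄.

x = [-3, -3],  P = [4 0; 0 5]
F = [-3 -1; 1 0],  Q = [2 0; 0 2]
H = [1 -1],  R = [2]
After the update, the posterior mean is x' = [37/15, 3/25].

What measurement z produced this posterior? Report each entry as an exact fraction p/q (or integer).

x̄ = F·x = [12, -3]
P̄ = F·P·Fᵀ + Q = [43 -12; -12 6]
S = H·P̄·Hᵀ + R = [75]
K = P̄·Hᵀ·S⁻¹ = [11/15; -6/25]
x' − x̄ = [-143/15, 78/25] = K·y
y = (KᵀK)⁻¹·Kᵀ·(x' − x̄) = [-13]
z = y + H·x̄ = [-13] + [15] = [2]

z = [2]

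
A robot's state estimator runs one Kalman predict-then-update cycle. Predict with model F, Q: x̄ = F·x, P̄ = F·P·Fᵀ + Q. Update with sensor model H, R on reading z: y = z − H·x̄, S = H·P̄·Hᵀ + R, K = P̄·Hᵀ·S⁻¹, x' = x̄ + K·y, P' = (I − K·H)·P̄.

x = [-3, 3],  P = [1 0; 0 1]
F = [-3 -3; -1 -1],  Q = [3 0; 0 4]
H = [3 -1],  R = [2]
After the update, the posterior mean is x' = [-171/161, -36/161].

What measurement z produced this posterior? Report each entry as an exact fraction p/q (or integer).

x̄ = F·x = [0, 0]
P̄ = F·P·Fᵀ + Q = [21 6; 6 6]
S = H·P̄·Hᵀ + R = [161]
K = P̄·Hᵀ·S⁻¹ = [57/161; 12/161]
x' − x̄ = [-171/161, -36/161] = K·y
y = (KᵀK)⁻¹·Kᵀ·(x' − x̄) = [-3]
z = y + H·x̄ = [-3] + [0] = [-3]

z = [-3]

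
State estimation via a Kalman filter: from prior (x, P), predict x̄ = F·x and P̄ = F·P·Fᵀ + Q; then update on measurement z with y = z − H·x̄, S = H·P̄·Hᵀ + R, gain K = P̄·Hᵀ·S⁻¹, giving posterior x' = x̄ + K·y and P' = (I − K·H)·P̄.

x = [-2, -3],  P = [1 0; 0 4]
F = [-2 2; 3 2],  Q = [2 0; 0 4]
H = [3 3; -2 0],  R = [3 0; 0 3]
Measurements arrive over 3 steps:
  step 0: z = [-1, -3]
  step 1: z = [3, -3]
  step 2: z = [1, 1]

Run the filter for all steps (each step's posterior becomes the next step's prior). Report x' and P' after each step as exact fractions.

step 0: x' = [6234/3593, -15659/7186], P' = [2454/3593 -2406/3593; -2406/3593 7081/7186]
step 1: x' = [1491439/1443445, -158929/4330335], P' = [941712/1443445 -896674/1443445; -896674/1443445 3927544/4330335]
step 2: x' = [-3758172704/4900208767, 5857019373/4900208767], P' = [3192051522/4900208767 -3040338876/4900208767; -3040338876/4900208767 4441443396/4900208767]

step 0: x̄ = F·x = [-2, -12]
step 0: P̄ = F·P·Fᵀ + Q = [22 10; 10 29]
step 0: y = z − H·x̄ = [41, -7]
step 0: S = H·P̄·Hᵀ + R = [642 -192; -192 91]
step 0: K = P̄·Hᵀ·S⁻¹ = [48/3593 -1636/3593; 2269/7186 1604/3593]
step 0: x' = x̄ + K·y = [6234/3593, -15659/7186]
step 0: P' = (I − K·H)·P̄ = [2454/3593 -2406/3593; -2406/3593 7081/7186]
step 1: x̄ = F·x = [-28127/3593, 3043/3593]
step 1: P̄ = F·P·Fᵀ + Q = [50412/3593 -5374/3593; -5374/3593 21748/3593]
step 1: y = z − H·x̄ = [86031/3593, -67033/3593]
step 1: S = H·P̄·Hᵀ + R = [563487/3593 -270228/3593; -270228/3593 212427/3593]
step 1: K = P̄·Hᵀ·S⁻¹ = [45038/1443445 -627808/1443445; 1237522/4330335 1793348/4330335]
step 1: x' = x̄ + K·y = [1491439/1443445, -158929/4330335]
step 1: P' = (I − K·H)·P̄ = [941712/1443445 -896674/1443445; -896674/1443445 3927544/4330335]
step 2: x̄ = F·x = [-9266492/4330335, 13105093/4330335]
step 2: P̄ = F·P·Fᵀ + Q = [57191566/4330335 -6620684/4330335; -6620684/4330335 26177476/4330335]
step 2: y = z − H·x̄ = [-2395156/1443445, -14202649/4330335]
step 2: S = H·P̄·Hᵀ + R = [214713357/1443445 -101141764/1443445; -101141764/1443445 241757269/4330335]
step 2: K = P̄·Hᵀ·S⁻¹ = [151712646/4900208767 -2128034348/4900208767; 1401104520/4900208767 2026892584/4900208767]
step 2: x' = x̄ + K·y = [-3758172704/4900208767, 5857019373/4900208767]
step 2: P' = (I − K·H)·P̄ = [3192051522/4900208767 -3040338876/4900208767; -3040338876/4900208767 4441443396/4900208767]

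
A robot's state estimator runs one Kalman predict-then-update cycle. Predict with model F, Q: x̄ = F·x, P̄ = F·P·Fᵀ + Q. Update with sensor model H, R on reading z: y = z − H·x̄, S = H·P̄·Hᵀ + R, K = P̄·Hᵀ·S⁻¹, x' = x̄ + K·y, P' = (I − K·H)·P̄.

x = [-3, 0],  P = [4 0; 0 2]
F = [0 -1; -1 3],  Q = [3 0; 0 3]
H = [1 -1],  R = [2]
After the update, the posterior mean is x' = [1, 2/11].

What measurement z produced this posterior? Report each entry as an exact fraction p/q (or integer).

x̄ = F·x = [0, 3]
P̄ = F·P·Fᵀ + Q = [5 -6; -6 25]
S = H·P̄·Hᵀ + R = [44]
K = P̄·Hᵀ·S⁻¹ = [1/4; -31/44]
x' − x̄ = [1, -31/11] = K·y
y = (KᵀK)⁻¹·Kᵀ·(x' − x̄) = [4]
z = y + H·x̄ = [4] + [-3] = [1]

z = [1]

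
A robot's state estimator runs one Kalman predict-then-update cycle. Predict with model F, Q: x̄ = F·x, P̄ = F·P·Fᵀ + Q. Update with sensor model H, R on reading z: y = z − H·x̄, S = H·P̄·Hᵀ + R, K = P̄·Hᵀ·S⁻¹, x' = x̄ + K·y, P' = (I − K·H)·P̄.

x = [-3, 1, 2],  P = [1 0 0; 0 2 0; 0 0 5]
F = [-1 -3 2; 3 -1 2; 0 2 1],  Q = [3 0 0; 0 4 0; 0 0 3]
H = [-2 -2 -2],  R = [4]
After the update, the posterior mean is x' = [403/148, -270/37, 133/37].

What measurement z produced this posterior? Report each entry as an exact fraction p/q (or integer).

z = [2]

x̄ = F·x = [4, -6, 4]
P̄ = F·P·Fᵀ + Q = [42 23 -2; 23 35 6; -2 6 16]
S = H·P̄·Hᵀ + R = [592]
K = P̄·Hᵀ·S⁻¹ = [-63/296; -8/37; -5/74]
x' − x̄ = [-189/148, -48/37, -15/37] = K·y
y = (KᵀK)⁻¹·Kᵀ·(x' − x̄) = [6]
z = y + H·x̄ = [6] + [-4] = [2]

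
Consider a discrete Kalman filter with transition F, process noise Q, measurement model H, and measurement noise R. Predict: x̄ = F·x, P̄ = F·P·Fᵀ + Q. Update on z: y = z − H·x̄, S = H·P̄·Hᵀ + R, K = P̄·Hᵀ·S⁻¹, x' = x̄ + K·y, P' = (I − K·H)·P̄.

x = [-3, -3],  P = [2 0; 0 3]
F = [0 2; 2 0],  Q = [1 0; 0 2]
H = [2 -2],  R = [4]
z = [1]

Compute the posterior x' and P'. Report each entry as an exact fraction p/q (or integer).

x̄ = F·x = [-6, -6]
P̄ = F·P·Fᵀ + Q = [13 0; 0 10]
y = z − H·x̄ = [1]
S = H·P̄·Hᵀ + R = [96]
K = P̄·Hᵀ·S⁻¹ = [13/48; -5/24]
x' = x̄ + K·y = [-275/48, -149/24]
P' = (I − K·H)·P̄ = [143/24 65/12; 65/12 35/6]

x' = [-275/48, -149/24]
P' = [143/24 65/12; 65/12 35/6]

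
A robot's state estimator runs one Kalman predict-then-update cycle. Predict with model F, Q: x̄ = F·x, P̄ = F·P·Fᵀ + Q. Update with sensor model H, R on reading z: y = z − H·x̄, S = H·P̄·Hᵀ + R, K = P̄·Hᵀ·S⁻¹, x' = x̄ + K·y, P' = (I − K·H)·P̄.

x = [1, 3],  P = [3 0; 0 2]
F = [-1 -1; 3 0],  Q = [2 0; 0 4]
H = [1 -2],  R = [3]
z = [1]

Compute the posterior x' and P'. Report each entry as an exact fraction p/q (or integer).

x̄ = F·x = [-4, 3]
P̄ = F·P·Fᵀ + Q = [7 -9; -9 31]
y = z − H·x̄ = [11]
S = H·P̄·Hᵀ + R = [170]
K = P̄·Hᵀ·S⁻¹ = [5/34; -71/170]
x' = x̄ + K·y = [-81/34, -271/170]
P' = (I − K·H)·P̄ = [113/34 49/34; 49/34 229/170]

x' = [-81/34, -271/170]
P' = [113/34 49/34; 49/34 229/170]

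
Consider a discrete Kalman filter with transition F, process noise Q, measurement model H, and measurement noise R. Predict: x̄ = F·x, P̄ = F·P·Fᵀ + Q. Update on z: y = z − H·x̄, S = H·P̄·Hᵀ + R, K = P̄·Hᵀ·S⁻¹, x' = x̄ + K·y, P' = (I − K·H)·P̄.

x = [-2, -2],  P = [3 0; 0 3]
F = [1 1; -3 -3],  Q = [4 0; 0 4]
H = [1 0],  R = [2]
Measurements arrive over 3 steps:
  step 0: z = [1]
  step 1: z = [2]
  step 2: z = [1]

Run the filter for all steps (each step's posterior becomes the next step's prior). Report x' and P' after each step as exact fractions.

step 0: x' = [1/6, 9/2], P' = [5/3 -3; -3 31]
step 1: x' = [106/49, -366/49], P' = [92/49 -240/49; -240/49 2356/49]
step 2: x' = [274/377, -204/377], P' = [2164/1131 -1968/377; -1968/377 19220/377]

step 0: x̄ = F·x = [-4, 12]
step 0: P̄ = F·P·Fᵀ + Q = [10 -18; -18 58]
step 0: y = z − H·x̄ = [5]
step 0: S = H·P̄·Hᵀ + R = [12]
step 0: K = P̄·Hᵀ·S⁻¹ = [5/6; -3/2]
step 0: x' = x̄ + K·y = [1/6, 9/2]
step 0: P' = (I − K·H)·P̄ = [5/3 -3; -3 31]
step 1: x̄ = F·x = [14/3, -14]
step 1: P̄ = F·P·Fᵀ + Q = [92/3 -80; -80 244]
step 1: y = z − H·x̄ = [-8/3]
step 1: S = H·P̄·Hᵀ + R = [98/3]
step 1: K = P̄·Hᵀ·S⁻¹ = [46/49; -120/49]
step 1: x' = x̄ + K·y = [106/49, -366/49]
step 1: P' = (I − K·H)·P̄ = [92/49 -240/49; -240/49 2356/49]
step 2: x̄ = F·x = [-260/49, 780/49]
step 2: P̄ = F·P·Fᵀ + Q = [2164/49 -5904/49; -5904/49 17908/49]
step 2: y = z − H·x̄ = [309/49]
step 2: S = H·P̄·Hᵀ + R = [2262/49]
step 2: K = P̄·Hᵀ·S⁻¹ = [1082/1131; -984/377]
step 2: x' = x̄ + K·y = [274/377, -204/377]
step 2: P' = (I − K·H)·P̄ = [2164/1131 -1968/377; -1968/377 19220/377]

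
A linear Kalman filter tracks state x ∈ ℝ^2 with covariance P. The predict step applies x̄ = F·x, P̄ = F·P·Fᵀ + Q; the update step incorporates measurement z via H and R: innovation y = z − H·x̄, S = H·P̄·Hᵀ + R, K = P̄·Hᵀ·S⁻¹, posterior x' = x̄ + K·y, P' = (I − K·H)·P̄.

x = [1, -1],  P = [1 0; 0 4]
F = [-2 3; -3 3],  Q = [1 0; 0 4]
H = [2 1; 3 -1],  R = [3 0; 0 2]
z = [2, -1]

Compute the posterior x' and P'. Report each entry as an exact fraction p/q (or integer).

x' = [1303/7391, 8840/7391]
P' = [1471/7391 1477/7391; 1477/7391 8869/7391]

x̄ = F·x = [-5, -6]
P̄ = F·P·Fᵀ + Q = [41 42; 42 49]
y = z − H·x̄ = [18, 8]
S = H·P̄·Hᵀ + R = [384 239; 239 168]
K = P̄·Hᵀ·S⁻¹ = [1473/7391 1468/7391; 3941/7391 -2219/7391]
x' = x̄ + K·y = [1303/7391, 8840/7391]
P' = (I − K·H)·P̄ = [1471/7391 1477/7391; 1477/7391 8869/7391]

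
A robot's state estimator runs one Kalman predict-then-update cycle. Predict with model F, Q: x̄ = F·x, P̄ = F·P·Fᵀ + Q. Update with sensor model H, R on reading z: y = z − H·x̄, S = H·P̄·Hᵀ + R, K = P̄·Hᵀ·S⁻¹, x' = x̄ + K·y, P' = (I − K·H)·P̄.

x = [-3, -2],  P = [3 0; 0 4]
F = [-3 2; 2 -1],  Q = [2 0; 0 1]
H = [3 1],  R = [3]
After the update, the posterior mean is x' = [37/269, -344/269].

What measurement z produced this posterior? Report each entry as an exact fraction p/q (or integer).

z = [-1]

x̄ = F·x = [5, -4]
P̄ = F·P·Fᵀ + Q = [45 -26; -26 17]
S = H·P̄·Hᵀ + R = [269]
K = P̄·Hᵀ·S⁻¹ = [109/269; -61/269]
x' − x̄ = [-1308/269, 732/269] = K·y
y = (KᵀK)⁻¹·Kᵀ·(x' − x̄) = [-12]
z = y + H·x̄ = [-12] + [11] = [-1]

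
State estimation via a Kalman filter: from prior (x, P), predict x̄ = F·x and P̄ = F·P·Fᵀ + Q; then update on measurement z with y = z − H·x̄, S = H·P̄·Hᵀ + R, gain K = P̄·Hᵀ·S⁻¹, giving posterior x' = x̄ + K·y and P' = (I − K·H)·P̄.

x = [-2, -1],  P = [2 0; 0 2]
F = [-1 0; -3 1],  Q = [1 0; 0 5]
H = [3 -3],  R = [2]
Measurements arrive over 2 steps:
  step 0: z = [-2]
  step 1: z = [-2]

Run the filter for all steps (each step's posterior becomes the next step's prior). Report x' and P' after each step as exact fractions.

step 0: x̄ = F·x = [2, 5]
step 0: P̄ = F·P·Fᵀ + Q = [3 6; 6 25]
step 0: y = z − H·x̄ = [7]
step 0: S = H·P̄·Hᵀ + R = [146]
step 0: K = P̄·Hᵀ·S⁻¹ = [-9/146; -57/146]
step 0: x' = x̄ + K·y = [229/146, 331/146]
step 0: P' = (I − K·H)·P̄ = [357/146 363/146; 363/146 401/146]
step 1: x̄ = F·x = [-229/146, -178/73]
step 1: P̄ = F·P·Fᵀ + Q = [503/146 354/73; 354/73 1083/73]
step 1: y = z − H·x̄ = [-673/146]
step 1: S = H·P̄·Hᵀ + R = [11569/146]
step 1: K = P̄·Hᵀ·S⁻¹ = [-615/11569; -4374/11569]
step 1: x' = x̄ + K·y = [-15311/11569, -8047/11569]
step 1: P' = (I − K·H)·P̄ = [37267/11569 37677/11569; 37677/11569 40593/11569]

step 0: x' = [229/146, 331/146], P' = [357/146 363/146; 363/146 401/146]
step 1: x' = [-15311/11569, -8047/11569], P' = [37267/11569 37677/11569; 37677/11569 40593/11569]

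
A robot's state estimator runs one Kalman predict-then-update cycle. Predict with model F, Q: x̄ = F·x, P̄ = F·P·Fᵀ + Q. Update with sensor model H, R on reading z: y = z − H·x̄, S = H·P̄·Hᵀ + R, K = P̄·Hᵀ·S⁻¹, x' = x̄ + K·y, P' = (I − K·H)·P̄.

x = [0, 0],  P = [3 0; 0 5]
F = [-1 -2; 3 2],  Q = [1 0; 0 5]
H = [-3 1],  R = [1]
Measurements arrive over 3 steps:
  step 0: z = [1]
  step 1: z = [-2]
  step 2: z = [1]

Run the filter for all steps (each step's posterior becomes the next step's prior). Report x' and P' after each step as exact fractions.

step 0: x̄ = F·x = [0, 0]
step 0: P̄ = F·P·Fᵀ + Q = [24 -29; -29 52]
step 0: y = z − H·x̄ = [1]
step 0: S = H·P̄·Hᵀ + R = [443]
step 0: K = P̄·Hᵀ·S⁻¹ = [-101/443; 139/443]
step 0: x' = x̄ + K·y = [-101/443, 139/443]
step 0: P' = (I − K·H)·P̄ = [431/443 1192/443; 1192/443 3715/443]
step 1: x̄ = F·x = [-177/443, -25/443]
step 1: P̄ = F·P·Fᵀ + Q = [20502/443 -25689/443; -25689/443 35258/443]
step 1: y = z − H·x̄ = [-1392/443]
step 1: S = H·P̄·Hᵀ + R = [374353/443]
step 1: K = P̄·Hᵀ·S⁻¹ = [-87195/374353; 112325/374353]
step 1: x' = x̄ + K·y = [124413/374353, -374075/374353]
step 1: P' = (I − K·H)·P̄ = [162567/374353 400506/374353; 400506/374353 1313843/374353]
step 2: x̄ = F·x = [623737/374353, -374911/374353]
step 2: P̄ = F·P·Fᵀ + Q = [7394316/374353 -8947121/374353; -8947121/374353 13396312/374353]
step 2: y = z − H·x̄ = [2620475/374353]
step 2: S = H·P̄·Hᵀ + R = [134002235/374353]
step 2: K = P̄·Hᵀ·S⁻¹ = [-31130069/134002235; 8047535/26800447]
step 2: x' = x̄ + K·y = [1072028/26800447, 29492436/26800447]
step 2: P' = (I − K·H)·P̄ = [58163483/134002235 28672076/26800447; 28672076/26800447 94063763/26800447]

step 0: x' = [-101/443, 139/443], P' = [431/443 1192/443; 1192/443 3715/443]
step 1: x' = [124413/374353, -374075/374353], P' = [162567/374353 400506/374353; 400506/374353 1313843/374353]
step 2: x' = [1072028/26800447, 29492436/26800447], P' = [58163483/134002235 28672076/26800447; 28672076/26800447 94063763/26800447]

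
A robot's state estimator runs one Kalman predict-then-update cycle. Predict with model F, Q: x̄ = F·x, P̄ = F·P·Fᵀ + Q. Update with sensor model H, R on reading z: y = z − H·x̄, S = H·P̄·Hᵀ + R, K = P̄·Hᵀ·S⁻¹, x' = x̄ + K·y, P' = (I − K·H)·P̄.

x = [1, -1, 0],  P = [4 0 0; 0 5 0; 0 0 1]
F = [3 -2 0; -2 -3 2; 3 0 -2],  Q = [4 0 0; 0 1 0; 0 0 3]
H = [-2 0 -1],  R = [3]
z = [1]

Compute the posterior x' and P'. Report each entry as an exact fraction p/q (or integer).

x' = [-17/215, 327/215, -32/43]
P' = [732/215 2538/215 -246/43; 2538/215 14062/215 -1020/43; -246/43 -1020/43 1053/86]

x̄ = F·x = [5, 1, 3]
P̄ = F·P·Fᵀ + Q = [60 6 36; 6 66 -28; 36 -28 43]
y = z − H·x̄ = [14]
S = H·P̄·Hᵀ + R = [430]
K = P̄·Hᵀ·S⁻¹ = [-78/215; 8/215; -23/86]
x' = x̄ + K·y = [-17/215, 327/215, -32/43]
P' = (I − K·H)·P̄ = [732/215 2538/215 -246/43; 2538/215 14062/215 -1020/43; -246/43 -1020/43 1053/86]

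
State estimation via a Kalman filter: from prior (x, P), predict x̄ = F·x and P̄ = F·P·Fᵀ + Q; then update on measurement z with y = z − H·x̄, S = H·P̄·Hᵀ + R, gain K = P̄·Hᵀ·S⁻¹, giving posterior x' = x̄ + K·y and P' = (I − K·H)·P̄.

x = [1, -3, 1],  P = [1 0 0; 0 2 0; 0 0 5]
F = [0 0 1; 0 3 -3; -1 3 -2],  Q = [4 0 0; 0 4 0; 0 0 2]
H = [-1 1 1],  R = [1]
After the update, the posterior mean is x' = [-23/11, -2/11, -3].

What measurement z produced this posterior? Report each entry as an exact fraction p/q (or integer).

x̄ = F·x = [1, -12, -12]
P̄ = F·P·Fᵀ + Q = [9 -15 -10; -15 67 48; -10 48 41]
S = H·P̄·Hᵀ + R = [264]
K = P̄·Hᵀ·S⁻¹ = [-17/132; 65/132; 3/8]
x' − x̄ = [-34/11, 130/11, 9] = K·y
y = (KᵀK)⁻¹·Kᵀ·(x' − x̄) = [24]
z = y + H·x̄ = [24] + [-25] = [-1]

z = [-1]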